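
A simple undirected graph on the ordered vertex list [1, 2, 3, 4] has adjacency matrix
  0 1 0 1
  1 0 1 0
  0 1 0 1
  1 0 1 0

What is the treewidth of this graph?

A width-2 tree decomposition is:
Bags: B1 = {2, 3, 4}  B2 = {1, 2, 4}
Tree: B1–B2
Each bag holds 3 vertices, so the decomposition has width 2, which upper-bounds the treewidth. The edges 4–3–2–1–4 form a cycle, so G is not a tree and its treewidth is at least 2. The upper and lower bounds meet at 2, so that is the treewidth.

2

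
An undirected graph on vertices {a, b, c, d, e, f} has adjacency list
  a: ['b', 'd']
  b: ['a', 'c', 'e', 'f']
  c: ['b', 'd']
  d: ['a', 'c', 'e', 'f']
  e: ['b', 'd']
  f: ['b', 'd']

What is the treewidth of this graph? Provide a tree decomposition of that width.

Treewidth 2.
One such decomposition:
Bags: B1 = {b, d, f}  B2 = {b, d, e}  B3 = {b, c, d}  B4 = {a, b, d}
Tree: B1–B2, B2–B3, B3–B4

Each bag holds 3 vertices, so the decomposition has width 2, which upper-bounds the treewidth. The edges f–d–e–b–f form a cycle, so G is not a tree and its treewidth is at least 2. Hence tw(G) = 2 exactly.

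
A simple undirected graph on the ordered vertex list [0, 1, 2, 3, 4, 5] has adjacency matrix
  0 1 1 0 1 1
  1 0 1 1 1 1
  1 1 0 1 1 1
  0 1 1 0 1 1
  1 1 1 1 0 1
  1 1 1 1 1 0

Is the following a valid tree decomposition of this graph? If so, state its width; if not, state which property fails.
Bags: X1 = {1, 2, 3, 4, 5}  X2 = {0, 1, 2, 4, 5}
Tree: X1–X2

Yes; width 4.

Checking the three conditions: (i) the bags cover all of {0, 1, 2, 3, 4, 5}; (ii) for each edge, some bag contains both endpoints; (iii) the bags containing any fixed vertex form a subtree. All hold, so the decomposition is valid with width 5 − 1 = 4.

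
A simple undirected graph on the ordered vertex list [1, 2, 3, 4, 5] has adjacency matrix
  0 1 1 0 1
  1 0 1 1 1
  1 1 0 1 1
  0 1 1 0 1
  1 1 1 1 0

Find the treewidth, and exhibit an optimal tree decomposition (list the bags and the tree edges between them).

Treewidth 3.
One optimal decomposition is:
Bags: B1 = {1, 2, 3, 5}  B2 = {2, 3, 4, 5}
Tree: B1–B2

Each bag holds 4 vertices, so the decomposition has width 3, which upper-bounds the treewidth. On the other hand G contains the 4-clique {1, 2, 3, 5}. A clique must lie in a single bag of any decomposition, so no decomposition can have width below 3. Therefore the treewidth is 3.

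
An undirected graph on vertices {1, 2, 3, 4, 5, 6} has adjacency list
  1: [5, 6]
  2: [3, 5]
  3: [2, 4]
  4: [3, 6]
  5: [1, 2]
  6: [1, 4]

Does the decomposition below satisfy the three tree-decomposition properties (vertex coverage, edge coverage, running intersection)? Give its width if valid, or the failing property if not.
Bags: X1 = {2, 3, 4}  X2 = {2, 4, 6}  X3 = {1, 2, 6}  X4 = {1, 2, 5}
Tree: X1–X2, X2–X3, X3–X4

Vertex coverage: the bags together contain {1, 2, 3, 4, 5, 6}, the full vertex set. Edge coverage: each edge of G has both endpoints in at least one bag. Running intersection: for every vertex, the bags containing it form a connected subtree. All three properties hold, so this is a valid tree decomposition of width max|bag| − 1 = 2, and hence tw(G) ≤ 2.

Yes; width 2.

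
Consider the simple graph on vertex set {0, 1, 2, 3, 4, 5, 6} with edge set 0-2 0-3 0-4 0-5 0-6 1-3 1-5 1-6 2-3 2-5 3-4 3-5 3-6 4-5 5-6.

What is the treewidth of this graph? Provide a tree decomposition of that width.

Treewidth 3.
One optimal decomposition is:
Bags: B1 = {0, 3, 5, 6}  B2 = {0, 2, 3, 5}  B3 = {0, 3, 4, 5}  B4 = {1, 3, 5, 6}
Tree: B1–B2, B2–B3, B1–B4

Every bag has size at most 4, so the width is 4 − 1 = 3 and tw(G) ≤ 3. For the lower bound, the 4 vertices {0, 2, 3, 5} are pairwise adjacent, and any tree decomposition puts a clique entirely inside one bag — forcing width ≥ 3. Hence tw(G) = 3 exactly.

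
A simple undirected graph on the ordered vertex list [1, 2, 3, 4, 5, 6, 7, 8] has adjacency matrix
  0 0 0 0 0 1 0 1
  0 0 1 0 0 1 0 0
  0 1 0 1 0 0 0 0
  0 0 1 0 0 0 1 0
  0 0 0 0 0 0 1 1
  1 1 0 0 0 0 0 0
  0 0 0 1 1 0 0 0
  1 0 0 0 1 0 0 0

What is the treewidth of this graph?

A width-2 tree decomposition is:
Bags: B1 = {1, 2, 6}  B2 = {1, 2, 3}  B3 = {1, 3, 4}  B4 = {1, 4, 7}  B5 = {1, 5, 7}  B6 = {1, 5, 8}
Tree: B1–B2, B2–B3, B3–B4, B4–B5, B5–B6
The largest bag has 3 vertices, giving width 2; this decomposition certifies tw(G) ≤ 2. For the lower bound, G contains the cycle 1–6–2–3–4–7–5–8–1, so G is not a forest; only forests have treewidth ≤ 1, hence tw(G) ≥ 2. Combining the bounds, tw(G) = 2.

2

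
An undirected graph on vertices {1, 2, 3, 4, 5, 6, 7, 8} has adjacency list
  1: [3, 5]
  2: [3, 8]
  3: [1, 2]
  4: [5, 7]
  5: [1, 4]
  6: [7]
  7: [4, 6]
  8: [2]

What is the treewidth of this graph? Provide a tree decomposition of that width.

Treewidth 1.
One such decomposition:
Bags: B1 = {6, 7}  B2 = {4, 7}  B3 = {4, 5}  B4 = {1, 5}  B5 = {1, 3}  B6 = {2, 3}  B7 = {2, 8}
Tree: B1–B2, B2–B3, B3–B4, B4–B5, B5–B6, B6–B7

The largest bag has 2 vertices, giving width 1; this decomposition certifies tw(G) ≤ 1. Since G has at least one edge (e.g. 6–7), it is not an edgeless graph, so tw(G) ≥ 1. Combining the bounds, tw(G) = 1.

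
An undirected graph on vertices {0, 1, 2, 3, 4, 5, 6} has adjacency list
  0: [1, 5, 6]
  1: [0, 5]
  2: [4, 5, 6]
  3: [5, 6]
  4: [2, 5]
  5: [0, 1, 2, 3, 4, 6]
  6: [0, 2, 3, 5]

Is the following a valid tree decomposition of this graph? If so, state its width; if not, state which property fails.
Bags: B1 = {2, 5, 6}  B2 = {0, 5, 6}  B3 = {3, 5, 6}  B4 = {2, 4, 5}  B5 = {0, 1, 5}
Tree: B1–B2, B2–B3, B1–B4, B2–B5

Checking the three conditions: (i) the bags cover all of {0, 1, 2, 3, 4, 5, 6}; (ii) for each edge, some bag contains both endpoints; (iii) the bags containing any fixed vertex form a subtree. All hold, so the decomposition is valid with width 3 − 1 = 2.

Yes; width 2.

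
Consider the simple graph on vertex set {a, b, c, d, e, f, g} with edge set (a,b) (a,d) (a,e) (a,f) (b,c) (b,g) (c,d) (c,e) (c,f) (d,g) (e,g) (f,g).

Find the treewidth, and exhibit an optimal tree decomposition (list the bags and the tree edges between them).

Treewidth 3.
One such decomposition:
Bags: B1 = {a, c, e, g}  B2 = {a, b, c, g}  B3 = {a, c, d, g}  B4 = {a, c, f, g}
Tree: B1–B2, B2–B3, B3–B4

Every bag has size at most 4, so the width is 4 − 1 = 3 and tw(G) ≤ 3. For the lower bound: the 4 vertex sets {e,g}, {a,b}, {c}, {d} are disjoint, each induces a connected subgraph, and every pair is joined by at least one edge of G. Contracting each set to a single vertex therefore yields K_{4} as a minor, and since treewidth is minor-monotone, tw(G) ≥ tw(K_{4}) = 3. Hence tw(G) = 3 exactly.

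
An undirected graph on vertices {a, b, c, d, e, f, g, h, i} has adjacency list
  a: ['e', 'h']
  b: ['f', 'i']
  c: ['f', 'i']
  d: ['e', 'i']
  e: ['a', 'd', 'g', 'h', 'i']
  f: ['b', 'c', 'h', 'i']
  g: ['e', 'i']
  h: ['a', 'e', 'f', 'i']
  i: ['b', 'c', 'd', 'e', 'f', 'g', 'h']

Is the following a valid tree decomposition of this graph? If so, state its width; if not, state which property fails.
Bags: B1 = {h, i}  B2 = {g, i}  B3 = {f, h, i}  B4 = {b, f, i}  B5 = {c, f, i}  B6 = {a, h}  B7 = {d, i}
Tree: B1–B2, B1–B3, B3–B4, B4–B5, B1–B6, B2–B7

No — vertex e appears in no bag.

A tree decomposition must satisfy three properties: every vertex lies in some bag; for every edge, both endpoints lie together in some bag; and for every vertex, the bags containing it form a connected subtree. Here vertex e appears in no bag, so the decomposition is invalid.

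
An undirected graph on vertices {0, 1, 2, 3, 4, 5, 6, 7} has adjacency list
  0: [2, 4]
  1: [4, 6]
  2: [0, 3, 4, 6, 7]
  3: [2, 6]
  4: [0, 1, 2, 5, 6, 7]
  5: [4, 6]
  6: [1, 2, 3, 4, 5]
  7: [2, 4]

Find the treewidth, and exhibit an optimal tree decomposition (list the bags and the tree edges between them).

Treewidth 2.
One optimal decomposition is:
Bags: B1 = {2, 3, 6}  B2 = {2, 4, 6}  B3 = {2, 4, 7}  B4 = {0, 2, 4}  B5 = {1, 4, 6}  B6 = {4, 5, 6}
Tree: B1–B2, B2–B3, B3–B4, B2–B5, B2–B6

Every bag has size at most 3, so the width is 3 − 1 = 2 and tw(G) ≤ 2. On the other hand G contains the 3-clique {2, 3, 6}. A clique must lie in a single bag of any decomposition, so no decomposition can have width below 2. The upper and lower bounds meet at 2, so that is the treewidth.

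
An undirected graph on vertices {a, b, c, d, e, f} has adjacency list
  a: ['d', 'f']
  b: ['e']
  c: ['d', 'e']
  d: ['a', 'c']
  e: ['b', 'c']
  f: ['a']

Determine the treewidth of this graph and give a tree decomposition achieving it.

Every bag has size at most 2, so the width is 2 − 1 = 1 and tw(G) ≤ 1. Since G has at least one edge (e.g. f–a), it is not an edgeless graph, so tw(G) ≥ 1. Therefore the treewidth is 1.

Treewidth 1.
Bags: B1 = {a, f}  B2 = {a, d}  B3 = {c, d}  B4 = {c, e}  B5 = {b, e}
Tree: B1–B2, B2–B3, B3–B4, B4–B5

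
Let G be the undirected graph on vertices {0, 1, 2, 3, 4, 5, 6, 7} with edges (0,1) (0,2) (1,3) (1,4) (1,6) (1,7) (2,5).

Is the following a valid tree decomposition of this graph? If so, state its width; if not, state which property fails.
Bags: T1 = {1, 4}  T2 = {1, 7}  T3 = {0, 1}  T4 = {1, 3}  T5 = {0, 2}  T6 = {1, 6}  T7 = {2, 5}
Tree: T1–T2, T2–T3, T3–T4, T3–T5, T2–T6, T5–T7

Yes; width 1.

Checking the three conditions: (i) the bags cover all of {0, 1, 2, 3, 4, 5, 6, 7}; (ii) for each edge, some bag contains both endpoints; (iii) the bags containing any fixed vertex form a subtree. All hold, so the decomposition is valid with width 2 − 1 = 1.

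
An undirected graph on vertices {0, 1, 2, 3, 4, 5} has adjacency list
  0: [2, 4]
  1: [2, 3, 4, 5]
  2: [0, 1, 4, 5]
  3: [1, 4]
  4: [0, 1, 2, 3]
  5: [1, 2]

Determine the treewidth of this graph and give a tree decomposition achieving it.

Each bag holds 3 vertices, so the decomposition has width 2, which upper-bounds the treewidth. For the lower bound, the 3 vertices {0, 2, 4} are pairwise adjacent, and any tree decomposition puts a clique entirely inside one bag — forcing width ≥ 2. The upper and lower bounds meet at 2, so that is the treewidth.

Treewidth 2.
One optimal decomposition is:
Bags: B1 = {1, 2, 4}  B2 = {1, 3, 4}  B3 = {1, 2, 5}  B4 = {0, 2, 4}
Tree: B1–B2, B1–B3, B1–B4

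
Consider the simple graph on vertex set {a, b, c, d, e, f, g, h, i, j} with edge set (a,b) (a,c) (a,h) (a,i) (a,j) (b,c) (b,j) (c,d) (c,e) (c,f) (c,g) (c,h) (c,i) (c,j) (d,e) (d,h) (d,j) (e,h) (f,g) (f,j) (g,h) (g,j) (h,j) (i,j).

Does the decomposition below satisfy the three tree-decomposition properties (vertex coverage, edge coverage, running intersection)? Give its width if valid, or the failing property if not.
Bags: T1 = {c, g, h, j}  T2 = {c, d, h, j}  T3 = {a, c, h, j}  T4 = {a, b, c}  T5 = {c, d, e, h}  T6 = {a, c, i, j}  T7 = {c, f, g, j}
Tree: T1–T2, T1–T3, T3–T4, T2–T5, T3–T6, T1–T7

No — edge (j,b) lies in no bag.

A tree decomposition must satisfy three properties: every vertex lies in some bag; for every edge, both endpoints lie together in some bag; and for every vertex, the bags containing it form a connected subtree. Here edge (j,b) lies in no bag, so the decomposition is invalid.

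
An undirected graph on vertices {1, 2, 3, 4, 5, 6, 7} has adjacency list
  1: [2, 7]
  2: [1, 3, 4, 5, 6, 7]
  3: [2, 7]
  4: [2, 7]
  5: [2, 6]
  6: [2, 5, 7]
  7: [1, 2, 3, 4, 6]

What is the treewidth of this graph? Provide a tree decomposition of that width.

Every bag has size at most 3, so the width is 3 − 1 = 2 and tw(G) ≤ 2. On the other hand G contains the 3-clique {2, 5, 6}. A clique must lie in a single bag of any decomposition, so no decomposition can have width below 2. Hence tw(G) = 2 exactly.

Treewidth 2.
One such decomposition:
Bags: B1 = {1, 2, 7}  B2 = {2, 4, 7}  B3 = {2, 3, 7}  B4 = {2, 6, 7}  B5 = {2, 5, 6}
Tree: B1–B2, B1–B3, B3–B4, B4–B5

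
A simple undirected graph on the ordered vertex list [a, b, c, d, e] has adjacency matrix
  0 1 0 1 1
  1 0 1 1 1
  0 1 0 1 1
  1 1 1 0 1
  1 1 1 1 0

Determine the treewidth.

3

A width-3 tree decomposition is:
Bags: B1 = {a, b, d, e}  B2 = {b, c, d, e}
Tree: B1–B2
The largest bag has 4 vertices, giving width 3; this decomposition certifies tw(G) ≤ 3. On the other hand G contains the 4-clique {b, c, d, e}. A clique must lie in a single bag of any decomposition, so no decomposition can have width below 3. Combining the bounds, tw(G) = 3.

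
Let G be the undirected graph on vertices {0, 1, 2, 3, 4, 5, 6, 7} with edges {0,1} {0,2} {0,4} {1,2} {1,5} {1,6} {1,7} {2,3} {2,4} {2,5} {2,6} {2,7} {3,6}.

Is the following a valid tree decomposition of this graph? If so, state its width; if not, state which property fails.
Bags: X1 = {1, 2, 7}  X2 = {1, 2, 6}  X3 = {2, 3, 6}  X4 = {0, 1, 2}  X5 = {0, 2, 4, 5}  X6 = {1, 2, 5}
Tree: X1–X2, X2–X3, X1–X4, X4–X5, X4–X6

A tree decomposition must satisfy three properties: every vertex lies in some bag; for every edge, both endpoints lie together in some bag; and for every vertex, the bags containing it form a connected subtree. Here bags containing vertex 5 are not connected in the tree, so the decomposition is invalid.

No — bags containing vertex 5 are not connected in the tree.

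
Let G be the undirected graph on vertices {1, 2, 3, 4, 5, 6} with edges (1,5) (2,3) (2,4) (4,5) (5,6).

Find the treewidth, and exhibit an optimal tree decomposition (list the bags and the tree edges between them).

The largest bag has 2 vertices, giving width 1; this decomposition certifies tw(G) ≤ 1. G has an edge, so its treewidth is at least 1. The upper and lower bounds meet at 1, so that is the treewidth.

Treewidth 1.
Bags: B1 = {2, 4}  B2 = {4, 5}  B3 = {1, 5}  B4 = {5, 6}  B5 = {2, 3}
Tree: B1–B2, B2–B3, B3–B4, B1–B5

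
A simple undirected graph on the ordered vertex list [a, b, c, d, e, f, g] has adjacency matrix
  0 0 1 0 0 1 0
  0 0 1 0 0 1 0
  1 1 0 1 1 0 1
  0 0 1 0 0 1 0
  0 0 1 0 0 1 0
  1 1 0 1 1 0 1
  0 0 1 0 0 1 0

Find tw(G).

2

A width-2 tree decomposition is:
Bags: B1 = {c, e, f}  B2 = {c, d, f}  B3 = {b, c, f}  B4 = {a, c, f}  B5 = {c, f, g}
Tree: B1–B2, B2–B3, B3–B4, B4–B5
The largest bag has 3 vertices, giving width 2; this decomposition certifies tw(G) ≤ 2. For the lower bound, G contains the cycle c–e–f–d–c, so G is not a forest; only forests have treewidth ≤ 1, hence tw(G) ≥ 2. Therefore the treewidth is 2.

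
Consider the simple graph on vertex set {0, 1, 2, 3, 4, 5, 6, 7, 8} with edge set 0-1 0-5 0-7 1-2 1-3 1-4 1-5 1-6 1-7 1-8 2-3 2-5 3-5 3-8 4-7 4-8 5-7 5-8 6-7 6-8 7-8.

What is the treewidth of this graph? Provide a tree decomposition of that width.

The largest bag has 4 vertices, giving width 3; this decomposition certifies tw(G) ≤ 3. On the other hand G contains the 4-clique {1, 4, 7, 8}. A clique must lie in a single bag of any decomposition, so no decomposition can have width below 3. Combining the bounds, tw(G) = 3.

Treewidth 3.
One such decomposition:
Bags: B1 = {1, 3, 5, 8}  B2 = {1, 5, 7, 8}  B3 = {0, 1, 5, 7}  B4 = {1, 6, 7, 8}  B5 = {1, 2, 3, 5}  B6 = {1, 4, 7, 8}
Tree: B1–B2, B2–B3, B2–B4, B1–B5, B4–B6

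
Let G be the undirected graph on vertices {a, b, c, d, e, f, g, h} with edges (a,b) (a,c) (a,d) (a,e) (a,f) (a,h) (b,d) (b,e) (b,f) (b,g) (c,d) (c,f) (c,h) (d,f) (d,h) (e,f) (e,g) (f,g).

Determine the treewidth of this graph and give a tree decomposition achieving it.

Treewidth 3.
One such decomposition:
Bags: B1 = {a, b, d, f}  B2 = {a, c, d, f}  B3 = {a, c, d, h}  B4 = {a, b, e, f}  B5 = {b, e, f, g}
Tree: B1–B2, B2–B3, B1–B4, B4–B5

Each bag holds 4 vertices, so the decomposition has width 3, which upper-bounds the treewidth. For the lower bound, the 4 vertices {a, c, d, h} are pairwise adjacent, and any tree decomposition puts a clique entirely inside one bag — forcing width ≥ 3. Hence tw(G) = 3 exactly.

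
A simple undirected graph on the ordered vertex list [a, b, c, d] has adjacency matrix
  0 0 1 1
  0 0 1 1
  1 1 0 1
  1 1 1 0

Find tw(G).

A width-2 tree decomposition is:
Bags: B1 = {a, c, d}  B2 = {b, c, d}
Tree: B1–B2
Every bag has size at most 3, so the width is 3 − 1 = 2 and tw(G) ≤ 2. Conversely, {a, c, d} is a clique of size 3, and the vertices of any clique must share a bag in every tree decomposition; so some bag has ≥ 3 vertices and tw(G) ≥ 2. Combining the bounds, tw(G) = 2.

2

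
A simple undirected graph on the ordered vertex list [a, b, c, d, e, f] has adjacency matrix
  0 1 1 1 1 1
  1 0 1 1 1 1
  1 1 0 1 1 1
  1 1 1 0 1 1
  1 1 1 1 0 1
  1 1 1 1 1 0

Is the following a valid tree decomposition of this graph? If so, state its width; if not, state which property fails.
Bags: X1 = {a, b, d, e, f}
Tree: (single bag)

No — vertex c appears in no bag.

A tree decomposition must satisfy three properties: every vertex lies in some bag; for every edge, both endpoints lie together in some bag; and for every vertex, the bags containing it form a connected subtree. Here vertex c appears in no bag, so the decomposition is invalid.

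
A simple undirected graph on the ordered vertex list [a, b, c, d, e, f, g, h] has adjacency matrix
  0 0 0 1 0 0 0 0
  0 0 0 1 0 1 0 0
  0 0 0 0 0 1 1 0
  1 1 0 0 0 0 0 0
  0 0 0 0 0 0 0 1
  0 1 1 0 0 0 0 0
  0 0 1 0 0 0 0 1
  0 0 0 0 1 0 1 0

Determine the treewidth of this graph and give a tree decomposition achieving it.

Each bag holds 2 vertices, so the decomposition has width 1, which upper-bounds the treewidth. Since G has at least one edge (e.g. a–d), it is not an edgeless graph, so tw(G) ≥ 1. Therefore the treewidth is 1.

Treewidth 1.
Bags: B1 = {a, d}  B2 = {b, d}  B3 = {b, f}  B4 = {c, f}  B5 = {c, g}  B6 = {g, h}  B7 = {e, h}
Tree: B1–B2, B2–B3, B3–B4, B4–B5, B5–B6, B6–B7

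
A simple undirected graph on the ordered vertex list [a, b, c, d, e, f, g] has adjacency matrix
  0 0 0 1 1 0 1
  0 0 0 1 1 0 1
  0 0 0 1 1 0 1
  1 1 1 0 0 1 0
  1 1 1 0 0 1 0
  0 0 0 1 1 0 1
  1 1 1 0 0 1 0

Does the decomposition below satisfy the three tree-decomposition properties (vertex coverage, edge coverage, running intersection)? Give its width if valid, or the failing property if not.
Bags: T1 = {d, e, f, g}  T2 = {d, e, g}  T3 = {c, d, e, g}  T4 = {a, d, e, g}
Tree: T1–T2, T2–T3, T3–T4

No — vertex b appears in no bag.

A tree decomposition must satisfy three properties: every vertex lies in some bag; for every edge, both endpoints lie together in some bag; and for every vertex, the bags containing it form a connected subtree. Here vertex b appears in no bag, so the decomposition is invalid.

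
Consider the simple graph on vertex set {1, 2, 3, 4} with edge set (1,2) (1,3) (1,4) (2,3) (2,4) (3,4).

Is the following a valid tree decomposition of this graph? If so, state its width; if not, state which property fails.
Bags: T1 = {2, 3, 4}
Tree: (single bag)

No — vertex 1 appears in no bag.

A tree decomposition must satisfy three properties: every vertex lies in some bag; for every edge, both endpoints lie together in some bag; and for every vertex, the bags containing it form a connected subtree. Here vertex 1 appears in no bag, so the decomposition is invalid.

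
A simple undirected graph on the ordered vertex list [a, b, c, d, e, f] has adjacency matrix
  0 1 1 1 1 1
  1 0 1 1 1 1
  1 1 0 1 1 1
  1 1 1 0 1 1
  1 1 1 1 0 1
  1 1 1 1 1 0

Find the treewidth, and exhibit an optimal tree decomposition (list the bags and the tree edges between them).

Treewidth 5.
One such decomposition:
Bags: B1 = {a, b, c, d, e, f}
Tree: (single bag)

With just one bag of size 6, the width is 6 − 1 = 5, so tw(G) ≤ 5. On the other hand G contains the 6-clique {a, b, c, d, e, f}. A clique must lie in a single bag of any decomposition, so no decomposition can have width below 5. Hence tw(G) = 5 exactly.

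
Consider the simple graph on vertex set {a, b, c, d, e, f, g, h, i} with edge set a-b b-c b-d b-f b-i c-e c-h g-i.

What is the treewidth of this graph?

A width-1 tree decomposition is:
Bags: B1 = {b, f}  B2 = {b, d}  B3 = {b, i}  B4 = {b, c}  B5 = {a, b}  B6 = {c, h}  B7 = {g, i}  B8 = {c, e}
Tree: B1–B2, B1–B3, B2–B4, B1–B5, B4–B6, B3–B7, B6–B8
Each bag holds 2 vertices, so the decomposition has width 1, which upper-bounds the treewidth. G has an edge, so its treewidth is at least 1. Therefore the treewidth is 1.

1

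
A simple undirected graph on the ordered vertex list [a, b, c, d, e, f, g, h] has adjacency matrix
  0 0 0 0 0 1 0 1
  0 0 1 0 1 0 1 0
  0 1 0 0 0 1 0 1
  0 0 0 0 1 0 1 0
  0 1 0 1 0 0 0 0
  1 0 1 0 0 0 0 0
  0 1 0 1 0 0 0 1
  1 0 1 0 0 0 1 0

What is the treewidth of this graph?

2

A width-2 tree decomposition is:
Bags: B1 = {b, d, e}  B2 = {b, d, g}  B3 = {b, c, g}  B4 = {c, g, h}  B5 = {c, f, h}  B6 = {a, f, h}
Tree: B1–B2, B2–B3, B3–B4, B4–B5, B5–B6
Each bag holds 3 vertices, so the decomposition has width 2, which upper-bounds the treewidth. For the lower bound, G contains the cycle e–d–g–b–e, so G is not a forest; only forests have treewidth ≤ 1, hence tw(G) ≥ 2. Combining the bounds, tw(G) = 2.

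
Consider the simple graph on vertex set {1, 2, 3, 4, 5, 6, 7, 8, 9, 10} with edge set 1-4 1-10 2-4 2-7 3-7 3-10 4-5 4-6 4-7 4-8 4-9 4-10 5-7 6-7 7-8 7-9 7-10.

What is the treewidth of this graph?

A width-2 tree decomposition is:
Bags: B1 = {4, 7, 10}  B2 = {4, 6, 7}  B3 = {4, 5, 7}  B4 = {2, 4, 7}  B5 = {1, 4, 10}  B6 = {4, 7, 8}  B7 = {3, 7, 10}  B8 = {4, 7, 9}
Tree: B1–B2, B2–B3, B3–B4, B1–B5, B3–B6, B1–B7, B4–B8
The largest bag has 3 vertices, giving width 2; this decomposition certifies tw(G) ≤ 2. On the other hand G contains the 3-clique {3, 7, 10}. A clique must lie in a single bag of any decomposition, so no decomposition can have width below 2. Therefore the treewidth is 2.

2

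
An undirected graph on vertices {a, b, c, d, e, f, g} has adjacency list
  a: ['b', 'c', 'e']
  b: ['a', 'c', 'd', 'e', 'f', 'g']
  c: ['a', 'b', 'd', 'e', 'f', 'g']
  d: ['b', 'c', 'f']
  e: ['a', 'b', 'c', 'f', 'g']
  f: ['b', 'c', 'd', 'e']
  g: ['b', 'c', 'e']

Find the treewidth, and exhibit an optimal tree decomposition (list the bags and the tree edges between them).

Treewidth 3.
One such decomposition:
Bags: B1 = {b, c, e, g}  B2 = {a, b, c, e}  B3 = {b, c, e, f}  B4 = {b, c, d, f}
Tree: B1–B2, B1–B3, B3–B4

The largest bag has 4 vertices, giving width 3; this decomposition certifies tw(G) ≤ 3. On the other hand G contains the 4-clique {b, c, d, f}. A clique must lie in a single bag of any decomposition, so no decomposition can have width below 3. Hence tw(G) = 3 exactly.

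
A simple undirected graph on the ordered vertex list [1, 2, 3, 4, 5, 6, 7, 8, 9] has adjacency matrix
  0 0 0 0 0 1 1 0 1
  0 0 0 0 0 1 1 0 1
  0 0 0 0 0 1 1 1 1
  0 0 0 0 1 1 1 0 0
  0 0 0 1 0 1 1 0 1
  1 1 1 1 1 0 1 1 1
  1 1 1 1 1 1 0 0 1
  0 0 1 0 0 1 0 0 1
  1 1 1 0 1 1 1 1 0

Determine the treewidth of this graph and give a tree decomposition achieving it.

Treewidth 3.
One such decomposition:
Bags: B1 = {3, 6, 7, 9}  B2 = {1, 6, 7, 9}  B3 = {3, 6, 8, 9}  B4 = {5, 6, 7, 9}  B5 = {2, 6, 7, 9}  B6 = {4, 5, 6, 7}
Tree: B1–B2, B1–B3, B2–B4, B4–B5, B4–B6

Every bag has size at most 4, so the width is 4 − 1 = 3 and tw(G) ≤ 3. For the lower bound, the 4 vertices {3, 6, 8, 9} are pairwise adjacent, and any tree decomposition puts a clique entirely inside one bag — forcing width ≥ 3. The upper and lower bounds meet at 3, so that is the treewidth.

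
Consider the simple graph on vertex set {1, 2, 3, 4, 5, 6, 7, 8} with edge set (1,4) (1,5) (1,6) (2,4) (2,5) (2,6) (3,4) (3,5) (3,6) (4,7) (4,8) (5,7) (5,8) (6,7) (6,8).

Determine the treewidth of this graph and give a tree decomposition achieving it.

Each bag holds 4 vertices, so the decomposition has width 3, which upper-bounds the treewidth. For the lower bound: the 4 vertex sets {3,4}, {6,8}, {5}, {2} are disjoint, each induces a connected subgraph, and every pair is joined by at least one edge of G. Contracting each set to a single vertex therefore yields K_{4} as a minor, and since treewidth is minor-monotone, tw(G) ≥ tw(K_{4}) = 3. The upper and lower bounds meet at 3, so that is the treewidth.

Treewidth 3.
One optimal decomposition is:
Bags: B1 = {3, 4, 5, 6}  B2 = {4, 5, 6, 8}  B3 = {2, 4, 5, 6}  B4 = {4, 5, 6, 7}  B5 = {1, 4, 5, 6}
Tree: B1–B2, B2–B3, B3–B4, B4–B5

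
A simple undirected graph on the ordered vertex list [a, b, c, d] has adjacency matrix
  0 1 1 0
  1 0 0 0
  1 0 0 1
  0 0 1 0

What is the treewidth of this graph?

1

A width-1 tree decomposition is:
Bags: B1 = {c, d}  B2 = {a, c}  B3 = {a, b}
Tree: B1–B2, B2–B3
Every bag has size at most 2, so the width is 2 − 1 = 1 and tw(G) ≤ 1. Since G has at least one edge (e.g. d–c), it is not an edgeless graph, so tw(G) ≥ 1. Hence tw(G) = 1 exactly.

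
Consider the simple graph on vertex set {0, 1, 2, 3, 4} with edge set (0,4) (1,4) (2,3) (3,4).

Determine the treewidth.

A width-1 tree decomposition is:
Bags: B1 = {1, 4}  B2 = {3, 4}  B3 = {2, 3}  B4 = {0, 4}
Tree: B1–B2, B2–B3, B1–B4
The largest bag has 2 vertices, giving width 1; this decomposition certifies tw(G) ≤ 1. Any graph with an edge has treewidth ≥ 1, and G has the edge 4–1. Hence tw(G) = 1 exactly.

1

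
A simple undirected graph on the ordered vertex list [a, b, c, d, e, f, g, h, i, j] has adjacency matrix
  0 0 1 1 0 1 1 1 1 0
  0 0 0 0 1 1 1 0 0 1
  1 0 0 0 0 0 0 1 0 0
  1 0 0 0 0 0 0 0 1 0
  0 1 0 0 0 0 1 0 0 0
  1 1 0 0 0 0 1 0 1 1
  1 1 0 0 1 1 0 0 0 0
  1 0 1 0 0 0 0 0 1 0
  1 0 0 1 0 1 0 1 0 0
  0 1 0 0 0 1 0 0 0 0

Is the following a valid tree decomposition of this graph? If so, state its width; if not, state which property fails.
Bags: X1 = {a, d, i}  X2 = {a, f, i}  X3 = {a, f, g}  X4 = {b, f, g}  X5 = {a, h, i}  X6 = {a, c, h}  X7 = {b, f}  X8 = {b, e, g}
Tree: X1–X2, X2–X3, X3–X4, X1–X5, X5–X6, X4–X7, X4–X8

A tree decomposition must satisfy three properties: every vertex lies in some bag; for every edge, both endpoints lie together in some bag; and for every vertex, the bags containing it form a connected subtree. Here vertex j appears in no bag, so the decomposition is invalid.

No — vertex j appears in no bag.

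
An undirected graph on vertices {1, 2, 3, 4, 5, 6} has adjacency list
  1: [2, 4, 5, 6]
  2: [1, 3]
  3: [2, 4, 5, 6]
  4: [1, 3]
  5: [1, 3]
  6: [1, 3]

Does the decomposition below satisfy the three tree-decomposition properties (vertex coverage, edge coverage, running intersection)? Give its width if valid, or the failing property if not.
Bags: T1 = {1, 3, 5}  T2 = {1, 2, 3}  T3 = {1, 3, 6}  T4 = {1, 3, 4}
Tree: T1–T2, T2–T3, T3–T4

Yes; width 2.

Every vertex of G appears in some bag (union = {1, 2, 3, 4, 5, 6}); every edge is covered by a bag; and for each vertex v the set of bags containing v is connected in the bag tree. The decomposition is therefore valid. The largest bag has 3 vertices, so the width is 2.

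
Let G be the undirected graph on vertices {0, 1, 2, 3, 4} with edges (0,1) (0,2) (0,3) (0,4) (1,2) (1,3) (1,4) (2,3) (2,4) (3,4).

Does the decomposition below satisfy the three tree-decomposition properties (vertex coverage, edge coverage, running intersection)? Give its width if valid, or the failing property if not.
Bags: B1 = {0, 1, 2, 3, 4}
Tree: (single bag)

Yes; width 4.

Checking the three conditions: (i) the bags cover all of {0, 1, 2, 3, 4}; (ii) for each edge, some bag contains both endpoints; (iii) the bags containing any fixed vertex form a subtree. All hold, so the decomposition is valid with width 5 − 1 = 4.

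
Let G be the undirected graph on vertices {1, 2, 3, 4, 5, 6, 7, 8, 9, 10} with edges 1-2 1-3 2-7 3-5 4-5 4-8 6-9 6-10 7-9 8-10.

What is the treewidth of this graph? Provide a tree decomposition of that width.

Each bag holds 3 vertices, so the decomposition has width 2, which upper-bounds the treewidth. The edges 1–2–7–9–6–10–8–4–5–3–1 form a cycle, so G is not a tree and its treewidth is at least 2. Therefore the treewidth is 2.

Treewidth 2.
One such decomposition:
Bags: B1 = {1, 2, 7}  B2 = {1, 7, 9}  B3 = {1, 6, 9}  B4 = {1, 6, 10}  B5 = {1, 8, 10}  B6 = {1, 4, 8}  B7 = {1, 4, 5}  B8 = {1, 3, 5}
Tree: B1–B2, B2–B3, B3–B4, B4–B5, B5–B6, B6–B7, B7–B8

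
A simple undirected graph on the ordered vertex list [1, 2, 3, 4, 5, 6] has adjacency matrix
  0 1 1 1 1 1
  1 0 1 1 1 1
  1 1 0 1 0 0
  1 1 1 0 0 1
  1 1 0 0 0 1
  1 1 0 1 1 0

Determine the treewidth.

3

A width-3 tree decomposition is:
Bags: B1 = {1, 2, 4, 6}  B2 = {1, 2, 3, 4}  B3 = {1, 2, 5, 6}
Tree: B1–B2, B1–B3
Each bag holds 4 vertices, so the decomposition has width 3, which upper-bounds the treewidth. Conversely, {1, 2, 3, 4} is a clique of size 4, and the vertices of any clique must share a bag in every tree decomposition; so some bag has ≥ 4 vertices and tw(G) ≥ 3. Hence tw(G) = 3 exactly.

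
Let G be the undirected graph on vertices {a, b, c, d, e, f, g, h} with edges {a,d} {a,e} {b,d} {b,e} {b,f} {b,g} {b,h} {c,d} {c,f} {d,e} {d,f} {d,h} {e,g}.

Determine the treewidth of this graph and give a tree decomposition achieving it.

Each bag holds 3 vertices, so the decomposition has width 2, which upper-bounds the treewidth. Conversely, {c, d, f} is a clique of size 3, and the vertices of any clique must share a bag in every tree decomposition; so some bag has ≥ 3 vertices and tw(G) ≥ 2. Therefore the treewidth is 2.

Treewidth 2.
One such decomposition:
Bags: B1 = {b, d, e}  B2 = {a, d, e}  B3 = {b, d, h}  B4 = {b, d, f}  B5 = {b, e, g}  B6 = {c, d, f}
Tree: B1–B2, B1–B3, B3–B4, B1–B5, B4–B6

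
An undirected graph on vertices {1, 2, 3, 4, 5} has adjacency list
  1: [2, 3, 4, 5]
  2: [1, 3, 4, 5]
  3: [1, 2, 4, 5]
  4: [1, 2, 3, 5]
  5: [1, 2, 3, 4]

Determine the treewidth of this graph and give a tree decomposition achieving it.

Treewidth 4.
Bags: B1 = {1, 2, 3, 4, 5}
Tree: (single bag)

With just one bag of size 5, the width is 5 − 1 = 4, so tw(G) ≤ 4. Conversely, {1, 2, 3, 4, 5} is a clique of size 5, and the vertices of any clique must share a bag in every tree decomposition; so some bag has ≥ 5 vertices and tw(G) ≥ 4. Combining the bounds, tw(G) = 4.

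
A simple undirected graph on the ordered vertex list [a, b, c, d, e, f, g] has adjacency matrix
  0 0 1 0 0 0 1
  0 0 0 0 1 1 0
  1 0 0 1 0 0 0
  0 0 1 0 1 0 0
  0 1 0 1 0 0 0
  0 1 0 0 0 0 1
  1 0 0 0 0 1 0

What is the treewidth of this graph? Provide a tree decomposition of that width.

The largest bag has 3 vertices, giving width 2; this decomposition certifies tw(G) ≤ 2. For the lower bound, G contains the cycle c–d–e–b–f–g–a–c, so G is not a forest; only forests have treewidth ≤ 1, hence tw(G) ≥ 2. Therefore the treewidth is 2.

Treewidth 2.
Bags: B1 = {c, d, e}  B2 = {b, c, e}  B3 = {b, c, f}  B4 = {c, f, g}  B5 = {a, c, g}
Tree: B1–B2, B2–B3, B3–B4, B4–B5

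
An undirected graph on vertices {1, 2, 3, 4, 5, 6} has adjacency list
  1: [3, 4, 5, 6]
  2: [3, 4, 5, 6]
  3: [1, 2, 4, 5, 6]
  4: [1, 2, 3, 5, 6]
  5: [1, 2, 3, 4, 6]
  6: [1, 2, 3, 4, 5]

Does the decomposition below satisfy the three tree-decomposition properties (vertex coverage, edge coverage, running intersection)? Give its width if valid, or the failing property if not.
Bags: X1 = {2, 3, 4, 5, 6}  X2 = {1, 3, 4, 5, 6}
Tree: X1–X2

Vertex coverage: the bags together contain {1, 2, 3, 4, 5, 6}, the full vertex set. Edge coverage: each edge of G has both endpoints in at least one bag. Running intersection: for every vertex, the bags containing it form a connected subtree. All three properties hold, so this is a valid tree decomposition of width max|bag| − 1 = 4, and hence tw(G) ≤ 4.

Yes; width 4.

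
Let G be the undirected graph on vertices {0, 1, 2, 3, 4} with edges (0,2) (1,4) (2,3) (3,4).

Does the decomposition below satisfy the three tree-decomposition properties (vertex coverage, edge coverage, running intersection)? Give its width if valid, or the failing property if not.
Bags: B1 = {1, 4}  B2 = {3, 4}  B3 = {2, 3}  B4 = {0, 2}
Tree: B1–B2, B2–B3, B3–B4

Every vertex of G appears in some bag (union = {0, 1, 2, 3, 4}); every edge is covered by a bag; and for each vertex v the set of bags containing v is connected in the bag tree. The decomposition is therefore valid. The largest bag has 2 vertices, so the width is 1.

Yes; width 1.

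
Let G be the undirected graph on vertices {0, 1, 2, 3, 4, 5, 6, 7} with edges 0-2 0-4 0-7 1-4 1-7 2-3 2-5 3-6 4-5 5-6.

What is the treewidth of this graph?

A width-2 tree decomposition is:
Bags: B1 = {3, 5, 6}  B2 = {2, 3, 5}  B3 = {2, 4, 5}  B4 = {0, 2, 4}  B5 = {0, 1, 4}  B6 = {0, 1, 7}
Tree: B1–B2, B2–B3, B3–B4, B4–B5, B5–B6
Every bag has size at most 3, so the width is 3 − 1 = 2 and tw(G) ≤ 2. The edges 6–3–2–5–6 form a cycle, so G is not a tree and its treewidth is at least 2. Therefore the treewidth is 2.

2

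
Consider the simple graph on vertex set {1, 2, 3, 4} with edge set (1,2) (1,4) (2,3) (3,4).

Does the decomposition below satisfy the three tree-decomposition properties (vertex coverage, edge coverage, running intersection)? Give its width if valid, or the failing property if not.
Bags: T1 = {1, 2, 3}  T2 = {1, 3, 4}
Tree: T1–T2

Every vertex of G appears in some bag (union = {1, 2, 3, 4}); every edge is covered by a bag; and for each vertex v the set of bags containing v is connected in the bag tree. The decomposition is therefore valid. The largest bag has 3 vertices, so the width is 2.

Yes; width 2.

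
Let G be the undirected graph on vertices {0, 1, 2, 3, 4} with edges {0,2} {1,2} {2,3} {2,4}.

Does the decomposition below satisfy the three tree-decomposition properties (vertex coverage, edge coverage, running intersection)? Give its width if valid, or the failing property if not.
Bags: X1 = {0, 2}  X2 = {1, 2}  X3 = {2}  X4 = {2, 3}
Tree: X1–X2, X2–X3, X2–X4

No — vertex 4 appears in no bag.

A tree decomposition must satisfy three properties: every vertex lies in some bag; for every edge, both endpoints lie together in some bag; and for every vertex, the bags containing it form a connected subtree. Here vertex 4 appears in no bag, so the decomposition is invalid.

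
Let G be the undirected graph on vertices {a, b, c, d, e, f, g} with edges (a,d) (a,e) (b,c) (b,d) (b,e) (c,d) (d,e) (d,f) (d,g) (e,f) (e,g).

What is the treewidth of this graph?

2

A width-2 tree decomposition is:
Bags: B1 = {a, d, e}  B2 = {b, d, e}  B3 = {b, c, d}  B4 = {d, e, f}  B5 = {d, e, g}
Tree: B1–B2, B2–B3, B1–B4, B4–B5
Every bag has size at most 3, so the width is 3 − 1 = 2 and tw(G) ≤ 2. For the lower bound, the 3 vertices {d, e, g} are pairwise adjacent, and any tree decomposition puts a clique entirely inside one bag — forcing width ≥ 2. Therefore the treewidth is 2.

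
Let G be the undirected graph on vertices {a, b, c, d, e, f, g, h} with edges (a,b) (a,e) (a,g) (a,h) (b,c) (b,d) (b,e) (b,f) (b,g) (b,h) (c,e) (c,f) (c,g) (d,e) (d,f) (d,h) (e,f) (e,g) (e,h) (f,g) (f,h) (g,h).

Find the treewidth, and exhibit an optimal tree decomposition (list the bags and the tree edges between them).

The largest bag has 5 vertices, giving width 4; this decomposition certifies tw(G) ≤ 4. For the lower bound, the 5 vertices {a, b, e, g, h} are pairwise adjacent, and any tree decomposition puts a clique entirely inside one bag — forcing width ≥ 4. Combining the bounds, tw(G) = 4.

Treewidth 4.
Bags: B1 = {b, e, f, g, h}  B2 = {b, c, e, f, g}  B3 = {a, b, e, g, h}  B4 = {b, d, e, f, h}
Tree: B1–B2, B1–B3, B1–B4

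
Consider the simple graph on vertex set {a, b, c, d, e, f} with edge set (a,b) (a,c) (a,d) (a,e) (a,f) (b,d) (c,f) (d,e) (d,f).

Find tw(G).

2

A width-2 tree decomposition is:
Bags: B1 = {a, b, d}  B2 = {a, d, e}  B3 = {a, d, f}  B4 = {a, c, f}
Tree: B1–B2, B1–B3, B3–B4
Each bag holds 3 vertices, so the decomposition has width 2, which upper-bounds the treewidth. For the lower bound, the 3 vertices {a, d, e} are pairwise adjacent, and any tree decomposition puts a clique entirely inside one bag — forcing width ≥ 2. Combining the bounds, tw(G) = 2.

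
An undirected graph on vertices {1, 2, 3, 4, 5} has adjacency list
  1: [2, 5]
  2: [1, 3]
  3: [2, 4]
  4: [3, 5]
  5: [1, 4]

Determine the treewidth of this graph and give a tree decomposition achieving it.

The largest bag has 3 vertices, giving width 2; this decomposition certifies tw(G) ≤ 2. Since 2–1–5–4–3–2 is a cycle in G, G is not acyclic. Forests are exactly the graphs of treewidth ≤ 1, so tw(G) ≥ 2. Hence tw(G) = 2 exactly.

Treewidth 2.
Bags: B1 = {1, 2, 5}  B2 = {2, 4, 5}  B3 = {2, 3, 4}
Tree: B1–B2, B2–B3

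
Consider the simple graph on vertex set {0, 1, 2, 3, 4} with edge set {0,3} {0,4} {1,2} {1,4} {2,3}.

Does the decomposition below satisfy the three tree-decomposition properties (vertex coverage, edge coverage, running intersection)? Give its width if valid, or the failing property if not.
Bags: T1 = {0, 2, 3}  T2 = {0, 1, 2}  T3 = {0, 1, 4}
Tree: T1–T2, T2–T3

Yes; width 2.

Vertex coverage: the bags together contain {0, 1, 2, 3, 4}, the full vertex set. Edge coverage: each edge of G has both endpoints in at least one bag. Running intersection: for every vertex, the bags containing it form a connected subtree. All three properties hold, so this is a valid tree decomposition of width max|bag| − 1 = 2, and hence tw(G) ≤ 2.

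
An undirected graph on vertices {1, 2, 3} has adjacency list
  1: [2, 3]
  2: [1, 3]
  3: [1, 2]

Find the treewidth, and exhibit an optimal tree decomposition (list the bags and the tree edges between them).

Treewidth 2.
Bags: B1 = {1, 2, 3}
Tree: (single bag)

A single bag containing all 3 vertices is trivially a valid decomposition of width 2. For the lower bound, the 3 vertices {1, 2, 3} are pairwise adjacent, and any tree decomposition puts a clique entirely inside one bag — forcing width ≥ 2. Hence tw(G) = 2 exactly.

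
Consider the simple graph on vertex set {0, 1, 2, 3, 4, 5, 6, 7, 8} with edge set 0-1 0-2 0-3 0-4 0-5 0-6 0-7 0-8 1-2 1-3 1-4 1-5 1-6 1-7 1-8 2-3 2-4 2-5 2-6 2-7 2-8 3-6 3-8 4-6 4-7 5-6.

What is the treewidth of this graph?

A width-4 tree decomposition is:
Bags: B1 = {0, 1, 2, 3, 6}  B2 = {0, 1, 2, 4, 6}  B3 = {0, 1, 2, 5, 6}  B4 = {0, 1, 2, 3, 8}  B5 = {0, 1, 2, 4, 7}
Tree: B1–B2, B1–B3, B1–B4, B2–B5
Each bag holds 5 vertices, so the decomposition has width 4, which upper-bounds the treewidth. Conversely, {0, 1, 2, 3, 8} is a clique of size 5, and the vertices of any clique must share a bag in every tree decomposition; so some bag has ≥ 5 vertices and tw(G) ≥ 4. Therefore the treewidth is 4.

4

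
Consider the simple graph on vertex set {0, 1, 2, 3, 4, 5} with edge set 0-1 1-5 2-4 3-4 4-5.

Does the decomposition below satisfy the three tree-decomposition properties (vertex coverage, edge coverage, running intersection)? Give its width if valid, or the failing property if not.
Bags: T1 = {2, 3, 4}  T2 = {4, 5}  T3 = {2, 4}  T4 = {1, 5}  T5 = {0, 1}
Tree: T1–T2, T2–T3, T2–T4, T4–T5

No — bags containing vertex 2 are not connected in the tree.

A tree decomposition must satisfy three properties: every vertex lies in some bag; for every edge, both endpoints lie together in some bag; and for every vertex, the bags containing it form a connected subtree. Here bags containing vertex 2 are not connected in the tree, so the decomposition is invalid.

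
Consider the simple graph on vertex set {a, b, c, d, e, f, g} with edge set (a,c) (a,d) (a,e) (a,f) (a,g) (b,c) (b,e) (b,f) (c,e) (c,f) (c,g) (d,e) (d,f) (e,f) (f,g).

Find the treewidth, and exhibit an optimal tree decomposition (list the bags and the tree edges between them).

Every bag has size at most 4, so the width is 4 − 1 = 3 and tw(G) ≤ 3. Conversely, {a, d, e, f} is a clique of size 4, and the vertices of any clique must share a bag in every tree decomposition; so some bag has ≥ 4 vertices and tw(G) ≥ 3. Therefore the treewidth is 3.

Treewidth 3.
One optimal decomposition is:
Bags: B1 = {a, d, e, f}  B2 = {a, c, e, f}  B3 = {b, c, e, f}  B4 = {a, c, f, g}
Tree: B1–B2, B2–B3, B2–B4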